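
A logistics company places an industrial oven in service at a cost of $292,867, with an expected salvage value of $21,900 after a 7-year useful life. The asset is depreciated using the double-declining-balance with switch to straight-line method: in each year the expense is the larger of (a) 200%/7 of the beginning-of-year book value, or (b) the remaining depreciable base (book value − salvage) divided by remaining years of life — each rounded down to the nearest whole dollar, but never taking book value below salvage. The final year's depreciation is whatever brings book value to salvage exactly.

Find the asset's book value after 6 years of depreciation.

Depreciable base = $292,867 − $21,900 = $270,967.
Year 1: DB = ⌊$292,867 × 200%/7⌋ = $83,676; SL = ⌊$270,967/7⌋ = $38,709 → take DB $83,676. Book value $209,191.
Year 2: DB = ⌊$209,191 × 200%/7⌋ = $59,768; SL = ⌊$187,291/6⌋ = $31,215 → take DB $59,768. Book value $149,423.
Year 3: DB = ⌊$149,423 × 200%/7⌋ = $42,692; SL = ⌊$127,523/5⌋ = $25,504 → take DB $42,692. Book value $106,731.
Year 4: DB = ⌊$106,731 × 200%/7⌋ = $30,494; SL = ⌊$84,831/4⌋ = $21,207 → take DB $30,494. Book value $76,237.
Year 5: DB = ⌊$76,237 × 200%/7⌋ = $21,782; SL = ⌊$54,337/3⌋ = $18,112 → take DB $21,782. Book value $54,455.
Year 6: DB = ⌊$54,455 × 200%/7⌋ = $15,558; SL = ⌊$32,555/2⌋ = $16,277 → take SL $16,277. Book value $38,178.

$38,178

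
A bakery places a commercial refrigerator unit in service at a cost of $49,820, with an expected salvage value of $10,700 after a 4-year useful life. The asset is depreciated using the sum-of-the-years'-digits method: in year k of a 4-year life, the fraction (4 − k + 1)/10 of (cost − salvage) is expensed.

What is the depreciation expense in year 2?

Depreciable base = $49,820 − $10,700 = $39,120.
Sum of the years' digits = 4+3+2+1 = 10.
Year 1: $39,120 × 4/10 = $15,648. Book value $34,172.
Year 2: $39,120 × 3/10 = $11,736. Book value $22,436.

$11,736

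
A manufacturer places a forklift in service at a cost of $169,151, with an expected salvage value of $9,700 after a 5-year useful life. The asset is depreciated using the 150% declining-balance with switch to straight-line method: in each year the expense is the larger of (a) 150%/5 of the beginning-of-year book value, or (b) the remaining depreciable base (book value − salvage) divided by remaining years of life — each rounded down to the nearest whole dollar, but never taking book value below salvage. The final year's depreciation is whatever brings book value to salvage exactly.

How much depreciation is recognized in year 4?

$24,160

Depreciable base = $169,151 − $9,700 = $159,451.
Year 1: DB = ⌊$169,151 × 150%/5⌋ = $50,745; SL = ⌊$159,451/5⌋ = $31,890 → take DB $50,745. Book value $118,406.
Year 2: DB = ⌊$118,406 × 150%/5⌋ = $35,521; SL = ⌊$108,706/4⌋ = $27,176 → take DB $35,521. Book value $82,885.
Year 3: DB = ⌊$82,885 × 150%/5⌋ = $24,865; SL = ⌊$73,185/3⌋ = $24,395 → take DB $24,865. Book value $58,020.
Year 4: DB = ⌊$58,020 × 150%/5⌋ = $17,406; SL = ⌊$48,320/2⌋ = $24,160 → take SL $24,160. Book value $33,860.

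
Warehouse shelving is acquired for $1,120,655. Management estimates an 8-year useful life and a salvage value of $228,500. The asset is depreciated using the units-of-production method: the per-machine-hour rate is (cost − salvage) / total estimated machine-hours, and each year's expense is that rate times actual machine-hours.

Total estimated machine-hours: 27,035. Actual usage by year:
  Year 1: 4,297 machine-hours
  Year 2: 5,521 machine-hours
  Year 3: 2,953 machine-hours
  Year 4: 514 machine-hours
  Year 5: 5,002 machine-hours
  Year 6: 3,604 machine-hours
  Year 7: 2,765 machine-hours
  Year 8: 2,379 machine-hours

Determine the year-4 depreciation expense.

$16,962

Depreciable base = $1,120,655 − $228,500 = $892,155.
Rate = $892,155 / 27,035 machine-hours = $33 per machine-hour.
Year 1: 4,297 × $33 = $141,801. Book value $978,854.
Year 2: 5,521 × $33 = $182,193. Book value $796,661.
Year 3: 2,953 × $33 = $97,449. Book value $699,212.
Year 4: 514 × $33 = $16,962. Book value $682,250.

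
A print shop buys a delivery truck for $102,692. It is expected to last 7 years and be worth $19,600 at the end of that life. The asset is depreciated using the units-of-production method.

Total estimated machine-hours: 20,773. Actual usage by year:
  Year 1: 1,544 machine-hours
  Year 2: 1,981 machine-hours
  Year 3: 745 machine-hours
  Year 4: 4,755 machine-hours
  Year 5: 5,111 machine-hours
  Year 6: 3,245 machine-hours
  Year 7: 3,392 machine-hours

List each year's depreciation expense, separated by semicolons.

Depreciable base = $102,692 − $19,600 = $83,092.
Rate = $83,092 / 20,773 machine-hours = $4 per machine-hour.
Year 1: 1,544 × $4 = $6,176. Book value $96,516.
Year 2: 1,981 × $4 = $7,924. Book value $88,592.
Year 3: 745 × $4 = $2,980. Book value $85,612.
Year 4: 4,755 × $4 = $19,020. Book value $66,592.
Year 5: 5,111 × $4 = $20,444. Book value $46,148.
Year 6: 3,245 × $4 = $12,980. Book value $33,168.
Year 7: 3,392 × $4 = $13,568. Book value $19,600.

$6,176; $7,924; $2,980; $19,020; $20,444; $12,980; $13,568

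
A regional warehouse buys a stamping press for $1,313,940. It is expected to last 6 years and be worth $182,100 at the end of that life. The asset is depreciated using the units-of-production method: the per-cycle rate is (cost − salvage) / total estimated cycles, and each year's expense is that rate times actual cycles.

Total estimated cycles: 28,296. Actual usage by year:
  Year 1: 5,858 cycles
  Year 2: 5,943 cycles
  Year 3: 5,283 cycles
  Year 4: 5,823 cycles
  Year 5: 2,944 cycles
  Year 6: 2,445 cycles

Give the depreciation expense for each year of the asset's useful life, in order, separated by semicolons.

Depreciable base = $1,313,940 − $182,100 = $1,131,840.
Rate = $1,131,840 / 28,296 cycles = $40 per cycle.
Year 1: 5,858 × $40 = $234,320. Book value $1,079,620.
Year 2: 5,943 × $40 = $237,720. Book value $841,900.
Year 3: 5,283 × $40 = $211,320. Book value $630,580.
Year 4: 5,823 × $40 = $232,920. Book value $397,660.
Year 5: 2,944 × $40 = $117,760. Book value $279,900.
Year 6: 2,445 × $40 = $97,800. Book value $182,100.

$234,320; $237,720; $211,320; $232,920; $117,760; $97,800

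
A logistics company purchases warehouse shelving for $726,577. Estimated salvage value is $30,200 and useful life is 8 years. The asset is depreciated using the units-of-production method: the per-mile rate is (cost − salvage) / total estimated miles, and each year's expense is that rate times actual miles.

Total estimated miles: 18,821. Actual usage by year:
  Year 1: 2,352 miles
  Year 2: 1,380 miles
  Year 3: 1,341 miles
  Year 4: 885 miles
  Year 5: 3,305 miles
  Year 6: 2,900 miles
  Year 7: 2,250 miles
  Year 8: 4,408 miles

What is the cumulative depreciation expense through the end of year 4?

Depreciable base = $726,577 − $30,200 = $696,377.
Rate = $696,377 / 18,821 miles = $37 per mile.
Year 1: 2,352 × $37 = $87,024. Book value $639,553.
Year 2: 1,380 × $37 = $51,060. Book value $588,493.
Year 3: 1,341 × $37 = $49,617. Book value $538,876.
Year 4: 885 × $37 = $32,745. Book value $506,131.
Accumulated through year 4 = $726,577 − $506,131 = $220,446.

$220,446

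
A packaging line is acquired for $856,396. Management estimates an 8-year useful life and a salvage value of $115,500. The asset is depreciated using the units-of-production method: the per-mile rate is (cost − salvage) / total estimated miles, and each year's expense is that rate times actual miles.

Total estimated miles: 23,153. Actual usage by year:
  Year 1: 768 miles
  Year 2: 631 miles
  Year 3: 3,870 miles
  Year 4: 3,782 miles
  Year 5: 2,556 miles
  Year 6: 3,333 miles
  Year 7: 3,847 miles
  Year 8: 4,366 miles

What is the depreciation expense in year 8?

$139,712

Depreciable base = $856,396 − $115,500 = $740,896.
Rate = $740,896 / 23,153 miles = $32 per mile.
Year 1: 768 × $32 = $24,576. Book value $831,820.
Year 2: 631 × $32 = $20,192. Book value $811,628.
Year 3: 3,870 × $32 = $123,840. Book value $687,788.
Year 4: 3,782 × $32 = $121,024. Book value $566,764.
Year 5: 2,556 × $32 = $81,792. Book value $484,972.
Year 6: 3,333 × $32 = $106,656. Book value $378,316.
Year 7: 3,847 × $32 = $123,104. Book value $255,212.
Year 8: 4,366 × $32 = $139,712. Book value $115,500.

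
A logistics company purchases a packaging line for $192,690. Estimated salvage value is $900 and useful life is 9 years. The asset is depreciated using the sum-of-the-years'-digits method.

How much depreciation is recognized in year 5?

Depreciable base = $192,690 − $900 = $191,790.
Sum of the years' digits = 9+8+7+6+5+4+3+2+1 = 45.
Year 1: $191,790 × 9/45 = $38,358. Book value $154,332.
Year 2: $191,790 × 8/45 = $34,096. Book value $120,236.
Year 3: $191,790 × 7/45 = $29,834. Book value $90,402.
Year 4: $191,790 × 6/45 = $25,572. Book value $64,830.
Year 5: $191,790 × 5/45 = $21,310. Book value $43,520.

$21,310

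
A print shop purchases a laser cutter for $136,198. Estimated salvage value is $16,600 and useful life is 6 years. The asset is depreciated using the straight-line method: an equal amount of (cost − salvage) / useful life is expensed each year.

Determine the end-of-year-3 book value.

Depreciable base = $136,198 − $16,600 = $119,598.
Annual expense = $119,598 / 6 = $19,933.
End of year 1: book value $116,265.
End of year 2: book value $96,332.
End of year 3: book value $76,399.

$76,399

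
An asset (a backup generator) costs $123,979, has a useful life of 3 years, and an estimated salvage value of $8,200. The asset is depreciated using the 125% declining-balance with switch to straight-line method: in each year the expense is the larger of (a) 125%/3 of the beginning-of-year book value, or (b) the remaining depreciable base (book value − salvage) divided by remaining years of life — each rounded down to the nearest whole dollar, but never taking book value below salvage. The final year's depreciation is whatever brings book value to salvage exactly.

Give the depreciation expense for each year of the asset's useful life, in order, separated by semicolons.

$51,657; $32,061; $32,061

Depreciable base = $123,979 − $8,200 = $115,779.
Year 1: DB = ⌊$123,979 × 125%/3⌋ = $51,657; SL = ⌊$115,779/3⌋ = $38,593 → take DB $51,657. Book value $72,322.
Year 2: DB = ⌊$72,322 × 125%/3⌋ = $30,134; SL = ⌊$64,122/2⌋ = $32,061 → take SL $32,061. Book value $40,261.
Year 3 (final): $40,261 − $8,200 = $32,061. Book value $8,200.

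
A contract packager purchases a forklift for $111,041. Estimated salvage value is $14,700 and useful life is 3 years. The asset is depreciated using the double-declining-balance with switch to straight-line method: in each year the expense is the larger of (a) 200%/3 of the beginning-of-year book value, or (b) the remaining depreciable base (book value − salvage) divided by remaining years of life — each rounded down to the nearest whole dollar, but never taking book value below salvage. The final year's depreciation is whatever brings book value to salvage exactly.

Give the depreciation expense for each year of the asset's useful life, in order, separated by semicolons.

$74,027; $22,314; $0

Depreciable base = $111,041 − $14,700 = $96,341.
Year 1: DB = ⌊$111,041 × 200%/3⌋ = $74,027; SL = ⌊$96,341/3⌋ = $32,113 → take DB $74,027. Book value $37,014.
Year 2: DB = ⌊$37,014 × 200%/3⌋ = $24,676; SL = ⌊$22,314/2⌋ = $11,157 → take DB $24,676, capped at $22,314. Book value $14,700.
Year 3 (final): $14,700 − $14,700 = $0. Book value $14,700.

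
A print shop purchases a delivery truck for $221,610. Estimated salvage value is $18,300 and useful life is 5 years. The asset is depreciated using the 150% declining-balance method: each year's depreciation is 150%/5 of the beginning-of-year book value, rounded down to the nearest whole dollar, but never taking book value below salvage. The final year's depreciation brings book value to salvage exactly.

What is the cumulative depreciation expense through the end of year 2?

Depreciable base = $221,610 − $18,300 = $203,310.
Year 1: ⌊$221,610 × 150%/5⌋ = $66,483. Book value $155,127.
Year 2: ⌊$155,127 × 150%/5⌋ = $46,538. Book value $108,589.
Accumulated through year 2 = $221,610 − $108,589 = $113,021.

$113,021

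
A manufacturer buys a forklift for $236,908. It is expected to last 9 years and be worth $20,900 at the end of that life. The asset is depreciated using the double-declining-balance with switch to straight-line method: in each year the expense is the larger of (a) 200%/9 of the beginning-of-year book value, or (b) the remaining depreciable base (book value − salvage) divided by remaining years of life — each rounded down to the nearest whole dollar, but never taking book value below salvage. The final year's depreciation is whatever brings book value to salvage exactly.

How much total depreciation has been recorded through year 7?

Depreciable base = $236,908 − $20,900 = $216,008.
Year 1: DB = ⌊$236,908 × 200%/9⌋ = $52,646; SL = ⌊$216,008/9⌋ = $24,000 → take DB $52,646. Book value $184,262.
Year 2: DB = ⌊$184,262 × 200%/9⌋ = $40,947; SL = ⌊$163,362/8⌋ = $20,420 → take DB $40,947. Book value $143,315.
Year 3: DB = ⌊$143,315 × 200%/9⌋ = $31,847; SL = ⌊$122,415/7⌋ = $17,487 → take DB $31,847. Book value $111,468.
Year 4: DB = ⌊$111,468 × 200%/9⌋ = $24,770; SL = ⌊$90,568/6⌋ = $15,094 → take DB $24,770. Book value $86,698.
Year 5: DB = ⌊$86,698 × 200%/9⌋ = $19,266; SL = ⌊$65,798/5⌋ = $13,159 → take DB $19,266. Book value $67,432.
Year 6: DB = ⌊$67,432 × 200%/9⌋ = $14,984; SL = ⌊$46,532/4⌋ = $11,633 → take DB $14,984. Book value $52,448.
Year 7: DB = ⌊$52,448 × 200%/9⌋ = $11,655; SL = ⌊$31,548/3⌋ = $10,516 → take DB $11,655. Book value $40,793.
Accumulated through year 7 = $236,908 − $40,793 = $196,115.

$196,115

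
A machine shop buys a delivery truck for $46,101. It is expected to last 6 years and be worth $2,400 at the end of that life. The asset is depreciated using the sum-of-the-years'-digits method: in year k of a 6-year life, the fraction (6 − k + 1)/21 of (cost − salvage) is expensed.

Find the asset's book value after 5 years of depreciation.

$4,481

Depreciable base = $46,101 − $2,400 = $43,701.
Sum of the years' digits = 6+5+4+3+2+1 = 21.
Year 1: $43,701 × 6/21 = $12,486. Book value $33,615.
Year 2: $43,701 × 5/21 = $10,405. Book value $23,210.
Year 3: $43,701 × 4/21 = $8,324. Book value $14,886.
Year 4: $43,701 × 3/21 = $6,243. Book value $8,643.
Year 5: $43,701 × 2/21 = $4,162. Book value $4,481.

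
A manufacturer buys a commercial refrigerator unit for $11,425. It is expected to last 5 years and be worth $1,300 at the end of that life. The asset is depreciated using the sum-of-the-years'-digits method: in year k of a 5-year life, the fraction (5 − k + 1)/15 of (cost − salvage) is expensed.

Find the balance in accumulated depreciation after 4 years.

$9,450

Depreciable base = $11,425 − $1,300 = $10,125.
Sum of the years' digits = 5+4+3+2+1 = 15.
Year 1: $10,125 × 5/15 = $3,375. Book value $8,050.
Year 2: $10,125 × 4/15 = $2,700. Book value $5,350.
Year 3: $10,125 × 3/15 = $2,025. Book value $3,325.
Year 4: $10,125 × 2/15 = $1,350. Book value $1,975.
Accumulated through year 4 = $11,425 − $1,975 = $9,450.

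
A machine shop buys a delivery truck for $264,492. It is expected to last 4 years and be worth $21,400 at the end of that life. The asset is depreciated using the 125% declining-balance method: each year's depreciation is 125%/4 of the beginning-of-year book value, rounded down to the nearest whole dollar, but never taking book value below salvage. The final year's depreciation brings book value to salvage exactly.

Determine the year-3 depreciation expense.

Depreciable base = $264,492 − $21,400 = $243,092.
Year 1: ⌊$264,492 × 125%/4⌋ = $82,653. Book value $181,839.
Year 2: ⌊$181,839 × 125%/4⌋ = $56,824. Book value $125,015.
Year 3: ⌊$125,015 × 125%/4⌋ = $39,067. Book value $85,948.

$39,067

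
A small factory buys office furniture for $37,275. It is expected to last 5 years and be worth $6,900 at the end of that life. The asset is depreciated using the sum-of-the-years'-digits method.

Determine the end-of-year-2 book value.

$19,050

Depreciable base = $37,275 − $6,900 = $30,375.
Sum of the years' digits = 5+4+3+2+1 = 15.
Year 1: $30,375 × 5/15 = $10,125. Book value $27,150.
Year 2: $30,375 × 4/15 = $8,100. Book value $19,050.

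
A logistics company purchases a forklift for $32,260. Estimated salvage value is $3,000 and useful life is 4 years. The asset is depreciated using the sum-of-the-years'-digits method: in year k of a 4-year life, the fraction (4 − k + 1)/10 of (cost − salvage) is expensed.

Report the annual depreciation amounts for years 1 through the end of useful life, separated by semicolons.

Depreciable base = $32,260 − $3,000 = $29,260.
Sum of the years' digits = 4+3+2+1 = 10.
Year 1: $29,260 × 4/10 = $11,704. Book value $20,556.
Year 2: $29,260 × 3/10 = $8,778. Book value $11,778.
Year 3: $29,260 × 2/10 = $5,852. Book value $5,926.
Year 4: $29,260 × 1/10 = $2,926. Book value $3,000.

$11,704; $8,778; $5,852; $2,926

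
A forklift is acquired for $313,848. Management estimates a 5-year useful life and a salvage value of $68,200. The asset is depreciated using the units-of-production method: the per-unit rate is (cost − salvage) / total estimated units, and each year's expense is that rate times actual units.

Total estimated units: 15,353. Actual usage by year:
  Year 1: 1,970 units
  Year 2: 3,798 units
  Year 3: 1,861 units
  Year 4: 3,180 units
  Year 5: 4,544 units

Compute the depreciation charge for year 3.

$29,776

Depreciable base = $313,848 − $68,200 = $245,648.
Rate = $245,648 / 15,353 units = $16 per unit.
Year 1: 1,970 × $16 = $31,520. Book value $282,328.
Year 2: 3,798 × $16 = $60,768. Book value $221,560.
Year 3: 1,861 × $16 = $29,776. Book value $191,784.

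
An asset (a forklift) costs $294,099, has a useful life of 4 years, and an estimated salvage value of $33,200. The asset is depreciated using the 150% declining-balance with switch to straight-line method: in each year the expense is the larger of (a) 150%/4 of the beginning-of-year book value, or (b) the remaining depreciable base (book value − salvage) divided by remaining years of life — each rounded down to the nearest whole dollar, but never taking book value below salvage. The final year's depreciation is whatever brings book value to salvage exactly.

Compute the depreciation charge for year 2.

Depreciable base = $294,099 − $33,200 = $260,899.
Year 1: DB = ⌊$294,099 × 150%/4⌋ = $110,287; SL = ⌊$260,899/4⌋ = $65,224 → take DB $110,287. Book value $183,812.
Year 2: DB = ⌊$183,812 × 150%/4⌋ = $68,929; SL = ⌊$150,612/3⌋ = $50,204 → take DB $68,929. Book value $114,883.

$68,929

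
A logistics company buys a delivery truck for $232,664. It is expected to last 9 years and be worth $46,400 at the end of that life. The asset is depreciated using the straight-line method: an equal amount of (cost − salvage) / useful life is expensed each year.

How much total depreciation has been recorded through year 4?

Depreciable base = $232,664 − $46,400 = $186,264.
Annual expense = $186,264 / 9 = $20,696.
End of year 1: book value $211,968.
End of year 2: book value $191,272.
End of year 3: book value $170,576.
End of year 4: book value $149,880.
Accumulated through year 4 = $232,664 − $149,880 = $82,784.

$82,784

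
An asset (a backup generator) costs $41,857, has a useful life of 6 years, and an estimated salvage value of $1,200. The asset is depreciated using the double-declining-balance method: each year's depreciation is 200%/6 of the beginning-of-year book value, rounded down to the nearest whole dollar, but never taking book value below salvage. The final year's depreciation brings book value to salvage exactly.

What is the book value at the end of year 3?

Depreciable base = $41,857 − $1,200 = $40,657.
Year 1: ⌊$41,857 × 200%/6⌋ = $13,952. Book value $27,905.
Year 2: ⌊$27,905 × 200%/6⌋ = $9,301. Book value $18,604.
Year 3: ⌊$18,604 × 200%/6⌋ = $6,201. Book value $12,403.

$12,403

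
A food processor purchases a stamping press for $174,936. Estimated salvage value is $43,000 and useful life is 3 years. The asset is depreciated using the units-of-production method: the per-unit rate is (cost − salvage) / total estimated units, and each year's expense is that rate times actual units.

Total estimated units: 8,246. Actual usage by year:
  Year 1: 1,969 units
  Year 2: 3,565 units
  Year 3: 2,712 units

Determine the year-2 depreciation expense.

Depreciable base = $174,936 − $43,000 = $131,936.
Rate = $131,936 / 8,246 units = $16 per unit.
Year 1: 1,969 × $16 = $31,504. Book value $143,432.
Year 2: 3,565 × $16 = $57,040. Book value $86,392.

$57,040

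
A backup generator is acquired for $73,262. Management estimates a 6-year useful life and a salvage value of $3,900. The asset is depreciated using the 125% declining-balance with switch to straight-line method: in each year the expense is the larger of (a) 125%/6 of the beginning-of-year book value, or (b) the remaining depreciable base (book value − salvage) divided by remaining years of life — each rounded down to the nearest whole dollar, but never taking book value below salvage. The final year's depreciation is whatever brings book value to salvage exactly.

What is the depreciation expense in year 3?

Depreciable base = $73,262 − $3,900 = $69,362.
Year 1: DB = ⌊$73,262 × 125%/6⌋ = $15,262; SL = ⌊$69,362/6⌋ = $11,560 → take DB $15,262. Book value $58,000.
Year 2: DB = ⌊$58,000 × 125%/6⌋ = $12,083; SL = ⌊$54,100/5⌋ = $10,820 → take DB $12,083. Book value $45,917.
Year 3: DB = ⌊$45,917 × 125%/6⌋ = $9,566; SL = ⌊$42,017/4⌋ = $10,504 → take SL $10,504. Book value $35,413.

$10,504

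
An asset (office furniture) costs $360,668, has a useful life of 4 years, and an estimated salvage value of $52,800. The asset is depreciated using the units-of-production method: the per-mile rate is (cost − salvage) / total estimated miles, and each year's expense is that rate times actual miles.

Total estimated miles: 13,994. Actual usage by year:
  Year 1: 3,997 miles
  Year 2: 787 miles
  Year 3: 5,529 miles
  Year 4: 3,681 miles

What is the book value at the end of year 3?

Depreciable base = $360,668 − $52,800 = $307,868.
Rate = $307,868 / 13,994 miles = $22 per mile.
Year 1: 3,997 × $22 = $87,934. Book value $272,734.
Year 2: 787 × $22 = $17,314. Book value $255,420.
Year 3: 5,529 × $22 = $121,638. Book value $133,782.

$133,782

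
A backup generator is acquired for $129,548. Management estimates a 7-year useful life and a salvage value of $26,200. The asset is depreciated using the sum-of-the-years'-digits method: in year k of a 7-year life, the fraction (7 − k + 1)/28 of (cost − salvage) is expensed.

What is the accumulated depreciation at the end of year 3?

$66,438

Depreciable base = $129,548 − $26,200 = $103,348.
Sum of the years' digits = 7+6+5+4+3+2+1 = 28.
Year 1: $103,348 × 7/28 = $25,837. Book value $103,711.
Year 2: $103,348 × 6/28 = $22,146. Book value $81,565.
Year 3: $103,348 × 5/28 = $18,455. Book value $63,110.
Accumulated through year 3 = $129,548 − $63,110 = $66,438.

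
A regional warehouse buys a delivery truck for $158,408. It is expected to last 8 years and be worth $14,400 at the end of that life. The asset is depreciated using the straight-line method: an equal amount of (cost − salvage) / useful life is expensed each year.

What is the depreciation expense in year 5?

Depreciable base = $158,408 − $14,400 = $144,008.
Annual expense = $144,008 / 8 = $18,001.

$18,001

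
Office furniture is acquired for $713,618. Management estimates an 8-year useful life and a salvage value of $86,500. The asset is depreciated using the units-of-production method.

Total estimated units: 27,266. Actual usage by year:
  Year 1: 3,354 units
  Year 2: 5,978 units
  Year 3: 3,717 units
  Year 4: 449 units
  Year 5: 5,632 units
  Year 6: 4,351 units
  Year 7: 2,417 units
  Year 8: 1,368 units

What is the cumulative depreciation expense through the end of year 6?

$540,063

Depreciable base = $713,618 − $86,500 = $627,118.
Rate = $627,118 / 27,266 units = $23 per unit.
Year 1: 3,354 × $23 = $77,142. Book value $636,476.
Year 2: 5,978 × $23 = $137,494. Book value $498,982.
Year 3: 3,717 × $23 = $85,491. Book value $413,491.
Year 4: 449 × $23 = $10,327. Book value $403,164.
Year 5: 5,632 × $23 = $129,536. Book value $273,628.
Year 6: 4,351 × $23 = $100,073. Book value $173,555.
Accumulated through year 6 = $713,618 − $173,555 = $540,063.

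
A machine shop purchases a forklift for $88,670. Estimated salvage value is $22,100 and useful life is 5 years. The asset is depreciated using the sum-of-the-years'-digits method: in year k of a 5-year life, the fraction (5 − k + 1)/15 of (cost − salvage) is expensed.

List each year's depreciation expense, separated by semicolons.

Depreciable base = $88,670 − $22,100 = $66,570.
Sum of the years' digits = 5+4+3+2+1 = 15.
Year 1: $66,570 × 5/15 = $22,190. Book value $66,480.
Year 2: $66,570 × 4/15 = $17,752. Book value $48,728.
Year 3: $66,570 × 3/15 = $13,314. Book value $35,414.
Year 4: $66,570 × 2/15 = $8,876. Book value $26,538.
Year 5: $66,570 × 1/15 = $4,438. Book value $22,100.

$22,190; $17,752; $13,314; $8,876; $4,438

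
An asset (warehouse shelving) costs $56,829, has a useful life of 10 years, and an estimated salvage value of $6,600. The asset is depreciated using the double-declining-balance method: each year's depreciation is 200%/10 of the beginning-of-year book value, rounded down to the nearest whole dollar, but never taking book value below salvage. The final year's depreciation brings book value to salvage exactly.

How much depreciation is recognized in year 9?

Depreciable base = $56,829 − $6,600 = $50,229.
Year 1: ⌊$56,829 × 200%/10⌋ = $11,365. Book value $45,464.
Year 2: ⌊$45,464 × 200%/10⌋ = $9,092. Book value $36,372.
Year 3: ⌊$36,372 × 200%/10⌋ = $7,274. Book value $29,098.
Year 4: ⌊$29,098 × 200%/10⌋ = $5,819. Book value $23,279.
Year 5: ⌊$23,279 × 200%/10⌋ = $4,655. Book value $18,624.
Year 6: ⌊$18,624 × 200%/10⌋ = $3,724. Book value $14,900.
Year 7: ⌊$14,900 × 200%/10⌋ = $2,980. Book value $11,920.
Year 8: ⌊$11,920 × 200%/10⌋ = $2,384. Book value $9,536.
Year 9: ⌊$9,536 × 200%/10⌋ = $1,907. Book value $7,629.

$1,907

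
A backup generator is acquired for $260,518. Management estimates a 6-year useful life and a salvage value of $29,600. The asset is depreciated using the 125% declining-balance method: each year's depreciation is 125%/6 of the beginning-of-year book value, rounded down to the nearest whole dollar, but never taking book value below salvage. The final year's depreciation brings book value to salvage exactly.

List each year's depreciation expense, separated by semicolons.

Depreciable base = $260,518 − $29,600 = $230,918.
Year 1: ⌊$260,518 × 125%/6⌋ = $54,274. Book value $206,244.
Year 2: ⌊$206,244 × 125%/6⌋ = $42,967. Book value $163,277.
Year 3: ⌊$163,277 × 125%/6⌋ = $34,016. Book value $129,261.
Year 4: ⌊$129,261 × 125%/6⌋ = $26,929. Book value $102,332.
Year 5: ⌊$102,332 × 125%/6⌋ = $21,319. Book value $81,013.
Year 6 (final): $81,013 − $29,600 = $51,413. Book value $29,600.

$54,274; $42,967; $34,016; $26,929; $21,319; $51,413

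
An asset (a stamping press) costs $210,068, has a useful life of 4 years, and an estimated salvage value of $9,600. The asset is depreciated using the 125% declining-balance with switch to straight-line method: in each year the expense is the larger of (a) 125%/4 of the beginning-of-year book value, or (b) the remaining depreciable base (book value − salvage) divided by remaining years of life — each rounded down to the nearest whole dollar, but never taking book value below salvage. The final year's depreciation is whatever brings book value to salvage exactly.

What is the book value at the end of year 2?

$99,291

Depreciable base = $210,068 − $9,600 = $200,468.
Year 1: DB = ⌊$210,068 × 125%/4⌋ = $65,646; SL = ⌊$200,468/4⌋ = $50,117 → take DB $65,646. Book value $144,422.
Year 2: DB = ⌊$144,422 × 125%/4⌋ = $45,131; SL = ⌊$134,822/3⌋ = $44,940 → take DB $45,131. Book value $99,291.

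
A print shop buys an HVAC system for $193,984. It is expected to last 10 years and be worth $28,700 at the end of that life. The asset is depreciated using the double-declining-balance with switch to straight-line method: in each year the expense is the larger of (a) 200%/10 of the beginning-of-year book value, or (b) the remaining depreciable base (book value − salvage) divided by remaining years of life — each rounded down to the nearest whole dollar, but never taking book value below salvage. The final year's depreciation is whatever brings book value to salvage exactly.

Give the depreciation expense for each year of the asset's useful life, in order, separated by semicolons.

$38,796; $31,037; $24,830; $19,864; $15,891; $12,713; $10,170; $8,136; $3,847; $0

Depreciable base = $193,984 − $28,700 = $165,284.
Year 1: DB = ⌊$193,984 × 200%/10⌋ = $38,796; SL = ⌊$165,284/10⌋ = $16,528 → take DB $38,796. Book value $155,188.
Year 2: DB = ⌊$155,188 × 200%/10⌋ = $31,037; SL = ⌊$126,488/9⌋ = $14,054 → take DB $31,037. Book value $124,151.
Year 3: DB = ⌊$124,151 × 200%/10⌋ = $24,830; SL = ⌊$95,451/8⌋ = $11,931 → take DB $24,830. Book value $99,321.
Year 4: DB = ⌊$99,321 × 200%/10⌋ = $19,864; SL = ⌊$70,621/7⌋ = $10,088 → take DB $19,864. Book value $79,457.
Year 5: DB = ⌊$79,457 × 200%/10⌋ = $15,891; SL = ⌊$50,757/6⌋ = $8,459 → take DB $15,891. Book value $63,566.
Year 6: DB = ⌊$63,566 × 200%/10⌋ = $12,713; SL = ⌊$34,866/5⌋ = $6,973 → take DB $12,713. Book value $50,853.
Year 7: DB = ⌊$50,853 × 200%/10⌋ = $10,170; SL = ⌊$22,153/4⌋ = $5,538 → take DB $10,170. Book value $40,683.
Year 8: DB = ⌊$40,683 × 200%/10⌋ = $8,136; SL = ⌊$11,983/3⌋ = $3,994 → take DB $8,136. Book value $32,547.
Year 9: DB = ⌊$32,547 × 200%/10⌋ = $6,509; SL = ⌊$3,847/2⌋ = $1,923 → take DB $6,509, capped at $3,847. Book value $28,700.
Year 10 (final): $28,700 − $28,700 = $0. Book value $28,700.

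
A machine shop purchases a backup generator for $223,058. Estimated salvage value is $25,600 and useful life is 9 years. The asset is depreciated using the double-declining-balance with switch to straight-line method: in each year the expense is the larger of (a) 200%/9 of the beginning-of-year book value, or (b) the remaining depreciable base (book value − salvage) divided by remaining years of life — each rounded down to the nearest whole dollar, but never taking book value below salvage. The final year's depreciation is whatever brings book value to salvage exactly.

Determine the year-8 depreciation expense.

Depreciable base = $223,058 − $25,600 = $197,458.
Year 1: DB = ⌊$223,058 × 200%/9⌋ = $49,568; SL = ⌊$197,458/9⌋ = $21,939 → take DB $49,568. Book value $173,490.
Year 2: DB = ⌊$173,490 × 200%/9⌋ = $38,553; SL = ⌊$147,890/8⌋ = $18,486 → take DB $38,553. Book value $134,937.
Year 3: DB = ⌊$134,937 × 200%/9⌋ = $29,986; SL = ⌊$109,337/7⌋ = $15,619 → take DB $29,986. Book value $104,951.
Year 4: DB = ⌊$104,951 × 200%/9⌋ = $23,322; SL = ⌊$79,351/6⌋ = $13,225 → take DB $23,322. Book value $81,629.
Year 5: DB = ⌊$81,629 × 200%/9⌋ = $18,139; SL = ⌊$56,029/5⌋ = $11,205 → take DB $18,139. Book value $63,490.
Year 6: DB = ⌊$63,490 × 200%/9⌋ = $14,108; SL = ⌊$37,890/4⌋ = $9,472 → take DB $14,108. Book value $49,382.
Year 7: DB = ⌊$49,382 × 200%/9⌋ = $10,973; SL = ⌊$23,782/3⌋ = $7,927 → take DB $10,973. Book value $38,409.
Year 8: DB = ⌊$38,409 × 200%/9⌋ = $8,535; SL = ⌊$12,809/2⌋ = $6,404 → take DB $8,535. Book value $29,874.

$8,535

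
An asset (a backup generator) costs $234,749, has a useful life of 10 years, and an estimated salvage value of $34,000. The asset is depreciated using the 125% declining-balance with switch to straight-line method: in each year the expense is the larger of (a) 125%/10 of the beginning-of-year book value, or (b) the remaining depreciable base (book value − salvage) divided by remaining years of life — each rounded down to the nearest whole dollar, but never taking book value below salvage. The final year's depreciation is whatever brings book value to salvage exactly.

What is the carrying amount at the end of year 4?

Depreciable base = $234,749 − $34,000 = $200,749.
Year 1: DB = ⌊$234,749 × 125%/10⌋ = $29,343; SL = ⌊$200,749/10⌋ = $20,074 → take DB $29,343. Book value $205,406.
Year 2: DB = ⌊$205,406 × 125%/10⌋ = $25,675; SL = ⌊$171,406/9⌋ = $19,045 → take DB $25,675. Book value $179,731.
Year 3: DB = ⌊$179,731 × 125%/10⌋ = $22,466; SL = ⌊$145,731/8⌋ = $18,216 → take DB $22,466. Book value $157,265.
Year 4: DB = ⌊$157,265 × 125%/10⌋ = $19,658; SL = ⌊$123,265/7⌋ = $17,609 → take DB $19,658. Book value $137,607.

$137,607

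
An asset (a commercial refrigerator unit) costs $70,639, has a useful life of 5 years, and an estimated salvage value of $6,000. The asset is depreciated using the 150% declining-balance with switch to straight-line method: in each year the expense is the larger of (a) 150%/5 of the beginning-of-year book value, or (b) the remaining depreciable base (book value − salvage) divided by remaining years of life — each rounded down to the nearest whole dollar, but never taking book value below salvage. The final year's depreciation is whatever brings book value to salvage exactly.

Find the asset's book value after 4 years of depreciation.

$15,115

Depreciable base = $70,639 − $6,000 = $64,639.
Year 1: DB = ⌊$70,639 × 150%/5⌋ = $21,191; SL = ⌊$64,639/5⌋ = $12,927 → take DB $21,191. Book value $49,448.
Year 2: DB = ⌊$49,448 × 150%/5⌋ = $14,834; SL = ⌊$43,448/4⌋ = $10,862 → take DB $14,834. Book value $34,614.
Year 3: DB = ⌊$34,614 × 150%/5⌋ = $10,384; SL = ⌊$28,614/3⌋ = $9,538 → take DB $10,384. Book value $24,230.
Year 4: DB = ⌊$24,230 × 150%/5⌋ = $7,269; SL = ⌊$18,230/2⌋ = $9,115 → take SL $9,115. Book value $15,115.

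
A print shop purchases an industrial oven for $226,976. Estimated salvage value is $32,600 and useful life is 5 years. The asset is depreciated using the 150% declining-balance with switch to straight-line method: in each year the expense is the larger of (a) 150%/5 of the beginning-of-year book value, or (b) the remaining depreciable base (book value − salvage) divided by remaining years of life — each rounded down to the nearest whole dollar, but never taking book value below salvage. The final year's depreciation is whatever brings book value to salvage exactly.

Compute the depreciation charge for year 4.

Depreciable base = $226,976 − $32,600 = $194,376.
Year 1: DB = ⌊$226,976 × 150%/5⌋ = $68,092; SL = ⌊$194,376/5⌋ = $38,875 → take DB $68,092. Book value $158,884.
Year 2: DB = ⌊$158,884 × 150%/5⌋ = $47,665; SL = ⌊$126,284/4⌋ = $31,571 → take DB $47,665. Book value $111,219.
Year 3: DB = ⌊$111,219 × 150%/5⌋ = $33,365; SL = ⌊$78,619/3⌋ = $26,206 → take DB $33,365. Book value $77,854.
Year 4: DB = ⌊$77,854 × 150%/5⌋ = $23,356; SL = ⌊$45,254/2⌋ = $22,627 → take DB $23,356. Book value $54,498.

$23,356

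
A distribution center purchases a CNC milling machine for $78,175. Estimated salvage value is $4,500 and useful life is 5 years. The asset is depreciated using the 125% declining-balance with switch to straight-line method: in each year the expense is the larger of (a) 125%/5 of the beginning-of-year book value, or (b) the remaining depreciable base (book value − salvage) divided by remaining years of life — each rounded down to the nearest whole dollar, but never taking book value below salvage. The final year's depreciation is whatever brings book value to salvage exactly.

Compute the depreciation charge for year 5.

$13,158

Depreciable base = $78,175 − $4,500 = $73,675.
Year 1: DB = ⌊$78,175 × 125%/5⌋ = $19,543; SL = ⌊$73,675/5⌋ = $14,735 → take DB $19,543. Book value $58,632.
Year 2: DB = ⌊$58,632 × 125%/5⌋ = $14,658; SL = ⌊$54,132/4⌋ = $13,533 → take DB $14,658. Book value $43,974.
Year 3: DB = ⌊$43,974 × 125%/5⌋ = $10,993; SL = ⌊$39,474/3⌋ = $13,158 → take SL $13,158. Book value $30,816.
Year 4: DB = ⌊$30,816 × 125%/5⌋ = $7,704; SL = ⌊$26,316/2⌋ = $13,158 → take SL $13,158. Book value $17,658.
Year 5 (final): $17,658 − $4,500 = $13,158. Book value $4,500.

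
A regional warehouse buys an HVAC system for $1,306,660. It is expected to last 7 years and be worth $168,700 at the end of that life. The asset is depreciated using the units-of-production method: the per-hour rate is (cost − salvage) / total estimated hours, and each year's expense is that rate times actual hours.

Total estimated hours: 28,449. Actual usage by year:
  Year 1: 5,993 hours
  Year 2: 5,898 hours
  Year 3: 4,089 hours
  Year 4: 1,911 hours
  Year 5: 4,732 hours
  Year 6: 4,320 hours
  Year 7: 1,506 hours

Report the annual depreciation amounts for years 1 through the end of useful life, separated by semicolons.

$239,720; $235,920; $163,560; $76,440; $189,280; $172,800; $60,240

Depreciable base = $1,306,660 − $168,700 = $1,137,960.
Rate = $1,137,960 / 28,449 hours = $40 per hour.
Year 1: 5,993 × $40 = $239,720. Book value $1,066,940.
Year 2: 5,898 × $40 = $235,920. Book value $831,020.
Year 3: 4,089 × $40 = $163,560. Book value $667,460.
Year 4: 1,911 × $40 = $76,440. Book value $591,020.
Year 5: 4,732 × $40 = $189,280. Book value $401,740.
Year 6: 4,320 × $40 = $172,800. Book value $228,940.
Year 7: 1,506 × $40 = $60,240. Book value $168,700.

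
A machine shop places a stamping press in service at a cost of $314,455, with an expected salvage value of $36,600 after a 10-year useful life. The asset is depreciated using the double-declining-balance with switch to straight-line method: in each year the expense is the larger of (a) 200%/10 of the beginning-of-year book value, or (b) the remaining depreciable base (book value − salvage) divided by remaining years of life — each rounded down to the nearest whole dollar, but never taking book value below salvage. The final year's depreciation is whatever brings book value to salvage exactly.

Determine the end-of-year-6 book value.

Depreciable base = $314,455 − $36,600 = $277,855.
Year 1: DB = ⌊$314,455 × 200%/10⌋ = $62,891; SL = ⌊$277,855/10⌋ = $27,785 → take DB $62,891. Book value $251,564.
Year 2: DB = ⌊$251,564 × 200%/10⌋ = $50,312; SL = ⌊$214,964/9⌋ = $23,884 → take DB $50,312. Book value $201,252.
Year 3: DB = ⌊$201,252 × 200%/10⌋ = $40,250; SL = ⌊$164,652/8⌋ = $20,581 → take DB $40,250. Book value $161,002.
Year 4: DB = ⌊$161,002 × 200%/10⌋ = $32,200; SL = ⌊$124,402/7⌋ = $17,771 → take DB $32,200. Book value $128,802.
Year 5: DB = ⌊$128,802 × 200%/10⌋ = $25,760; SL = ⌊$92,202/6⌋ = $15,367 → take DB $25,760. Book value $103,042.
Year 6: DB = ⌊$103,042 × 200%/10⌋ = $20,608; SL = ⌊$66,442/5⌋ = $13,288 → take DB $20,608. Book value $82,434.

$82,434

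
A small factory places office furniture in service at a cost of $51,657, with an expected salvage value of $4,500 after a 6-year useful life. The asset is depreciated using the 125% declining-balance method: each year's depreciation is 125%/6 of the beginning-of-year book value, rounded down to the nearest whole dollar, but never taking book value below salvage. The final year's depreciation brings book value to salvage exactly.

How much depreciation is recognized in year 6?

Depreciable base = $51,657 − $4,500 = $47,157.
Year 1: ⌊$51,657 × 125%/6⌋ = $10,761. Book value $40,896.
Year 2: ⌊$40,896 × 125%/6⌋ = $8,520. Book value $32,376.
Year 3: ⌊$32,376 × 125%/6⌋ = $6,745. Book value $25,631.
Year 4: ⌊$25,631 × 125%/6⌋ = $5,339. Book value $20,292.
Year 5: ⌊$20,292 × 125%/6⌋ = $4,227. Book value $16,065.
Year 6 (final): $16,065 − $4,500 = $11,565. Book value $4,500.

$11,565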